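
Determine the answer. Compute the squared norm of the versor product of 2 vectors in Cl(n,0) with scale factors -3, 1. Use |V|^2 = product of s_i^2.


Each vector v_i has |v_i|^2 = s_i^2
Squared scales: (-3)^2 = 9, 1^2 = 1
|V|^2 = 9 * 1
= 9


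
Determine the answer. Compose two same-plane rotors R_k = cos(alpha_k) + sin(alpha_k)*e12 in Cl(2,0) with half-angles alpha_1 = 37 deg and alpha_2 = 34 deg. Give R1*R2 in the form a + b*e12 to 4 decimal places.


Same-plane rotors commute and their half-angles add:
R1*R2 = cos(a1 + a2) + sin(a1 + a2)*e12.
a1 + a2 = 37 + 34 = 71 deg
cos(71 deg) = 0.3256
sin(71 deg) = 0.9455
R1*R2 = 0.3256 + 0.9455*e12


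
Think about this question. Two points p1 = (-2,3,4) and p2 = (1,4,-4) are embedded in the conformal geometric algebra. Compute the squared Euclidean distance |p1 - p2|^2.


p1 - p2 = (-3, -1, 8)
|p1 - p2|^2 = (-3)^2 + (-1)^2 + 8^2
= 9 + 1 + 64
= 74


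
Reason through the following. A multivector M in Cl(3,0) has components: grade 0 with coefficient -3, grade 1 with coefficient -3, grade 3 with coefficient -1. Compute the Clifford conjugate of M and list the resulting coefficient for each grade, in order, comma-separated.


Clifford conjugate sign for grade k: (-1)^(k(k+1)/2)
Grade 0: (-1)^(0*1/2) = (-1)^0 = 1, coeff -3 -> -3
Grade 1: (-1)^(1*2/2) = (-1)^1 = -1, coeff -3 -> 3
Grade 3: (-1)^(3*4/2) = (-1)^6 = 1, coeff -1 -> -1
Conjugated coefficients: -3, 3, -1


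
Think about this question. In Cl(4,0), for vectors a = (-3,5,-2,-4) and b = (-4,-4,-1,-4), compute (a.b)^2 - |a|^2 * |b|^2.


a . b = (-3)*(-4) + 5*(-4) + (-2)*(-1) + (-4)*(-4)
= 12 + (-20) + 2 + 16 = 10
|a|^2 = (-3)^2 + 5^2 + (-2)^2 + (-4)^2 = 54
|b|^2 = (-4)^2 + (-4)^2 + (-1)^2 + (-4)^2 = 49
(a.b)^2 = 10^2 = 100
|a|^2 * |b|^2 = 54 * 49 = 2646
Result = 100 - 2646 = -2546


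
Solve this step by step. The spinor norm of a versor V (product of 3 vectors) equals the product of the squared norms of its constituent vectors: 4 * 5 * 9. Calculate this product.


Spinor norm N(V) = |v1|^2 * |v2|^2 * ... * |v3|^2
= 4 * 5 * 9
Running product: 4, 20, 180
N(V) = 180


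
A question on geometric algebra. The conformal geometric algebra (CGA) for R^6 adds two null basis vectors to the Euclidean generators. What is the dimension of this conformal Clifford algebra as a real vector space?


The conformal model of R^6 uses Cl(7,1): the 6 Euclidean generators plus two extra orthogonal generators e+ (e+^2 = +1) and e- (e-^2 = -1), from which the null vectors e0, einf are built.
Number of generators m = 6 + 2 = 8.
dim Cl(p,q) = 2^m = 2^8 = 256


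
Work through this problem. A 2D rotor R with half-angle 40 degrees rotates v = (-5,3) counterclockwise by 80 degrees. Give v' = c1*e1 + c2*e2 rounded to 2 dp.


Rotor R = cos(40deg) - sin(40deg)*e12
Rotation angle theta = 2 * 40 = 80 degrees
v' = R*v*~R rotates v by theta.
cos(80deg) = 0.1736, sin(80deg) = 0.9848
v'_1 = -5*cos(80deg) - 3*sin(80deg)
= -5*0.1736 - 3*0.9848
= -3.82
v'_2 = -5*sin(80deg) + 3*cos(80deg)
= -5*0.9848 + 3*0.1736
= -4.40
v' = -3.82*e1 - 4.40*e2


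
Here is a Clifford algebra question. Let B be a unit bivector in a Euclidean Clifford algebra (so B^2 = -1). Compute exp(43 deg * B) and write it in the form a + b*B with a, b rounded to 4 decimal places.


For a unit bivector B with B^2 = -1, the exponential series gives
e^(theta*B) = cos(theta) + sin(theta)*B (the GA analogue of Euler's formula).
theta = 43 degrees = 0.750492 rad
cos(43 deg) = 0.7314
sin(43 deg) = 0.6820
exp(theta*B) = 0.7314 + 0.6820*B


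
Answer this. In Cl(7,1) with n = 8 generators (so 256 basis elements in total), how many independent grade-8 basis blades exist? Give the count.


Number of grade-k basis blades in Cl(p,q) with n = p + q is C(n, k).
n = 7 + 1 = 8
C(8, 8) = 8! / (8! * 0!)
= 40320 / (40320 * 1)
= 1


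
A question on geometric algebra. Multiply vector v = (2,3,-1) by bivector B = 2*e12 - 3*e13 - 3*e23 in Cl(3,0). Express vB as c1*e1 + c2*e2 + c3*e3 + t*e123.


vB has grade-1 (vector) and grade-3 (trivector) parts: vB = (v _| B) + (v ^ B).
Vector part <vB>_1:
  e1: -v2*b12 - v3*b13 = -(3)*(2) - (-1)*(-3) = -9
  e2: v1*b12 - v3*b23 = (2)*(2) - (-1)*(-3) = 1
  e3: v1*b13 + v2*b23 = (2)*(-3) + (3)*(-3) = -15
Trivector part <vB>_3:
  e123: v1*b23 - v2*b13 + v3*b12 = (2)*(-3) - (3)*(-3) + (-1)*(2) = 1
vB = -9*e1 + 1*e2 - 15*e3 + 1*e123


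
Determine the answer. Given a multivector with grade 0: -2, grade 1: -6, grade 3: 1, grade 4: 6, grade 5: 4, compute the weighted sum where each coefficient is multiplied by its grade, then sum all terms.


Grade-weighted sum = sum of grade_k * coefficient_k
0*(-2) = 0
1*(-6) = -6
3*1 = 3
4*6 = 24
5*4 = 20
Total = 0 + (-6) + 3 + 24 + 20 = 41


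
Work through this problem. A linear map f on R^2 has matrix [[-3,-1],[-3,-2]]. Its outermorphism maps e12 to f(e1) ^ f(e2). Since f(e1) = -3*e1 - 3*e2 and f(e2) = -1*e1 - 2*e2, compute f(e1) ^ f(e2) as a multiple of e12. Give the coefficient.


The outermorphism of a linear map f sends e1^e2 to f(e1)^f(e2).
f(e1) = -3*e1 - 3*e2
f(e2) = -1*e1 - 2*e2
f(e1) ^ f(e2) = (-3*e1 - 3*e2) ^ (-1*e1 - 2*e2)
= (-3)*(-2)*e12 + (-3)*(-1)*e21
= (6 - 3)*e12
= 3*e12
Coefficient = 3


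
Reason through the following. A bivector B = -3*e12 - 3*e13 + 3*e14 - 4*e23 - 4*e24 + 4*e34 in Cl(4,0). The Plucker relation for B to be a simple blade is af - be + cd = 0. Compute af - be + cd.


Plucker relation: af - be + cd
a*f = (-3)*4 = -12
b*e = (-3)*(-4) = 12
c*d = 3*(-4) = -12
af - be + cd = -12 - 12 + (-12)
= -36


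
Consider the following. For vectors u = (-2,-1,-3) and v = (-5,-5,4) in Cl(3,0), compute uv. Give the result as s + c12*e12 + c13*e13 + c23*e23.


In Cl(3,0): e_i^2 = 1, e_ie_j = -e_je_i for i != j.
Scalar part = u . v = (-2)*(-5) + (-1)*(-5) + (-3)*4
= 10 + 5 + (-12) = 3
e12 coeff = (-2)*(-5) - (-1)*(-5) = 10 - 5 = 5
e13 coeff = (-2)*4 - (-3)*(-5) = -8 - 15 = -23
e23 coeff = (-1)*4 - (-3)*(-5) = -4 - 15 = -19
uv = 3 + 5*e12 - 23*e13 - 19*e23


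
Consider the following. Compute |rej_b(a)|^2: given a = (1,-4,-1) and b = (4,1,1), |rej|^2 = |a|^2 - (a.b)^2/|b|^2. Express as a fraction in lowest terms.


|a|^2 = 1^2 + (-4)^2 + (-1)^2 = 18
|b|^2 = 4^2 + 1^2 + 1^2 = 18
a . b = 1*4 + (-4)*1 + (-1)*1 = -1
(a.b)^2 = (-1)^2 = 1
|rej|^2 = 18 - 1/18
= (324 - 1)/18
= 323/18
In lowest terms: 323/18


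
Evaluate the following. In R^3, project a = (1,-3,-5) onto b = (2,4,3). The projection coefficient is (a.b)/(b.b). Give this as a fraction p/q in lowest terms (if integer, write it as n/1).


Projection coefficient = (a . b) / (b . b)
a . b = 1*2 + (-3)*4 + (-5)*3
= 2 + (-12) + (-15) = -25
b . b = 2^2 + 4^2 + 3^2
= 4 + 16 + 9 = 29
Coefficient = -25/29
In lowest terms: -25/29


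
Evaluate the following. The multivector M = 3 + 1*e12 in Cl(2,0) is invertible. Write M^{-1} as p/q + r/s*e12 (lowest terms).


M = 3 + 1*e12, where e12^2 = -1.
Since M commutes with its reverse ~M = a - b*e12, M * ~M = a^2 - b^2*e12^2 = a^2 + b^2.
So M^{-1} = ~M / (a^2 + b^2) = (a - b*e12)/(a^2 + b^2).
a^2 + b^2 = 9 + 1 = 10
Scalar part = 3/10 = 3/10
Bivector coeff = -1/10 = -1/10
M^{-1} = 3/10 - 1/10*e12


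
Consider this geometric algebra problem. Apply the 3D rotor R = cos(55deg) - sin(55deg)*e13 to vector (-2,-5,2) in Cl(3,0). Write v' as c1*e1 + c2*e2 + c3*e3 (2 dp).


Rotor R = cos(55deg) - sin(55deg)*e13
Rotation angle theta = 2 * 55 = 110 degrees in the e13 plane (e1 -> e3).
The component perpendicular to the plane (e2) is invariant: v'_2 = v2 = -5.00
cos(110deg) = -0.3420, sin(110deg) = 0.9397
v'_1 = v1*cos(theta) - v3*sin(theta) = -2*(-0.3420) - 2*0.9397 = -1.20
v'_3 = v1*sin(theta) + v3*cos(theta) = -2*0.9397 + 2*(-0.3420) = -2.56
v' = -1.20*e1 - 5.00*e2 - 2.56*e3


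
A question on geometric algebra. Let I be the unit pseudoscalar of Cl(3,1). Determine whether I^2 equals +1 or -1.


The pseudoscalar I = e1...e_n (product of all n generators) of Cl(p,q) satisfies I^2 = (-1)^(q + n(n-1)/2).
p = 3, q = 1, n = p + q = 4
n(n-1)/2 = 4 * 3 / 2 = 6
Exponent = q + n(n-1)/2 = 1 + 6 = 7
I^2 = (-1)^7 = -1


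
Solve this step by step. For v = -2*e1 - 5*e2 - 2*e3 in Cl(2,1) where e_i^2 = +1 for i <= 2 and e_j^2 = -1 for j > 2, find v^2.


v^2 = sum of c_i^2 * e_i^2
Positive signature terms (e_i^2 = +1): (-2)^2 + (-5)^2 = 29
Negative signature terms (e_j^2 = -1): (-2)^2 = 4
v^2 = 29 - 4 = 25


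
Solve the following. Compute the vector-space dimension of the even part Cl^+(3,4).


Even subalgebra dimension = 2^(n-1)
n = 3 + 4 = 7
2^(7 - 1) = 2^6 = 64
Verification: sum of C(7,k) for even k = 1 + 21 + 35 + 7 = 64
Result = 64


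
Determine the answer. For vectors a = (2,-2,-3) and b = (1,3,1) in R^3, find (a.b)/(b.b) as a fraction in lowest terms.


Projection coefficient = (a . b) / (b . b)
a . b = 2*1 + (-2)*3 + (-3)*1
= 2 + (-6) + (-3) = -7
b . b = 1^2 + 3^2 + 1^2
= 1 + 9 + 1 = 11
Coefficient = -7/11
In lowest terms: -7/11


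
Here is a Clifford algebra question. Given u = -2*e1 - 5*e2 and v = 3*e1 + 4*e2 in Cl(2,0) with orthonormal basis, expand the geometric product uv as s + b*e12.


Expand: (-2*e1 - 5*e2)(3*e1 + 4*e2)
= (-2)*3*e1e1 + (-2)*4*e1e2 + (-5)*3*e2e1 + (-5)*4*e2e2
Using e1^2 = e2^2 = 1, e2e1 = -e1e2:
Scalar part s = (-2)*3 + (-5)*4 = -6 + (-20) = -26
Bivector part b = (-2)*4 - (-5)*3 = -8 - (-15) = 7
uv = -26 + 7*e12


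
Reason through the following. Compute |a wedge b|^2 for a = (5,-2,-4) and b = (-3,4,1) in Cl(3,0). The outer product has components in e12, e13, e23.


a wedge b = (a1*b2 - a2*b1)*e12 + (a1*b3 - a3*b1)*e13 + (a2*b3 - a3*b2)*e23
e12 coeff: 5*4 - (-2)*(-3) = 20 - 6 = 14
e13 coeff: 5*1 - (-4)*(-3) = 5 - 12 = -7
e23 coeff: (-2)*1 - (-4)*4 = -2 - (-16) = 14
|a wedge b|^2 = 14^2 + (-7)^2 + 14^2
= 196 + 49 + 196
= 441


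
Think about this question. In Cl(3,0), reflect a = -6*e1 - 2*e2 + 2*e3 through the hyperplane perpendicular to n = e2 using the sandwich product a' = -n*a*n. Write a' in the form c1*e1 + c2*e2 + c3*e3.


Reflection formula: a' = -n*a*n, with n = e2 (unit vector, n^2 = 1).
For reflection through hyperplane perp to e2:
The component along e2 flips sign, others stay.
a = (-6, -2, 2)
a' = (-6, 2, 2)
a' = -6*e1 + 2*e2 + 2*e3


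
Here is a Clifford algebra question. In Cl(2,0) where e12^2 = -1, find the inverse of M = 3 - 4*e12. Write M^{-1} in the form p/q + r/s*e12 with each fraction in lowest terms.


M = 3 - 4*e12, where e12^2 = -1.
Since M commutes with its reverse ~M = a - b*e12, M * ~M = a^2 - b^2*e12^2 = a^2 + b^2.
So M^{-1} = ~M / (a^2 + b^2) = (a - b*e12)/(a^2 + b^2).
a^2 + b^2 = 9 + 16 = 25
Scalar part = 3/25 = 3/25
Bivector coeff = 4/25 = 4/25
M^{-1} = 3/25 + 4/25*e12


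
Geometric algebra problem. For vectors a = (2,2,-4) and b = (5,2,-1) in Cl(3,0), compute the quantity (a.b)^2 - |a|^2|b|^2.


a . b = 2*5 + 2*2 + (-4)*(-1)
= 10 + 4 + 4 = 18
|a|^2 = 2^2 + 2^2 + (-4)^2 = 24
|b|^2 = 5^2 + 2^2 + (-1)^2 = 30
(a.b)^2 = 18^2 = 324
|a|^2 * |b|^2 = 24 * 30 = 720
Result = 324 - 720 = -396


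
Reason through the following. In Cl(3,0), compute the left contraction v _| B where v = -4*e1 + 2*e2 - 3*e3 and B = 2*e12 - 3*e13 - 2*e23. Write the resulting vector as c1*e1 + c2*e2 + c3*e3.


Left contraction v _| B = <vB>_1 (grade-1 part of the geometric product vB).
Using e1_|e12 = e2, e2_|e12 = -e1, e1_|e13 = e3, e3_|e13 = -e1, e2_|e23 = e3, e3_|e23 = -e2:
e1 coeff: -v2*b12 - v3*b13 = -(2)*(2) - (-3)*(-3) = -13
e2 coeff: v1*b12 - v3*b23 = (-4)*(2) - (-3)*(-2) = -14
e3 coeff: v1*b13 + v2*b23 = (-4)*(-3) + (2)*(-2) = 8
v _| B = -13*e1 - 14*e2 + 8*e3


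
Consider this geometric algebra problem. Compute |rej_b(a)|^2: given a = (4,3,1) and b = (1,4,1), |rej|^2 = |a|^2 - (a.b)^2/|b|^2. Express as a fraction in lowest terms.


|a|^2 = 4^2 + 3^2 + 1^2 = 26
|b|^2 = 1^2 + 4^2 + 1^2 = 18
a . b = 4*1 + 3*4 + 1*1 = 17
(a.b)^2 = 17^2 = 289
|rej|^2 = 26 - 289/18
= (468 - 289)/18
= 179/18
In lowest terms: 179/18


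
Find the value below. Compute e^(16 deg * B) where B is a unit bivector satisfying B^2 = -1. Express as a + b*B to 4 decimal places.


For a unit bivector B with B^2 = -1, the exponential series gives
e^(theta*B) = cos(theta) + sin(theta)*B (the GA analogue of Euler's formula).
theta = 16 degrees = 0.279253 rad
cos(16 deg) = 0.9613
sin(16 deg) = 0.2756
exp(theta*B) = 0.9613 + 0.2756*B


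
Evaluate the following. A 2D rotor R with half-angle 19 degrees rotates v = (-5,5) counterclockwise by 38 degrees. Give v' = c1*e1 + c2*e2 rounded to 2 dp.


Rotor R = cos(19deg) - sin(19deg)*e12
Rotation angle theta = 2 * 19 = 38 degrees
v' = R*v*~R rotates v by theta.
cos(38deg) = 0.7880, sin(38deg) = 0.6157
v'_1 = -5*cos(38deg) - 5*sin(38deg)
= -5*0.7880 - 5*0.6157
= -7.02
v'_2 = -5*sin(38deg) + 5*cos(38deg)
= -5*0.6157 + 5*0.7880
= 0.86
v' = -7.02*e1 + 0.86*e2


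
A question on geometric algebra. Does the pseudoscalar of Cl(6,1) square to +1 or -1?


The pseudoscalar I = e1...e_n (product of all n generators) of Cl(p,q) satisfies I^2 = (-1)^(q + n(n-1)/2).
p = 6, q = 1, n = p + q = 7
n(n-1)/2 = 7 * 6 / 2 = 21
Exponent = q + n(n-1)/2 = 1 + 21 = 22
I^2 = (-1)^22 = +1


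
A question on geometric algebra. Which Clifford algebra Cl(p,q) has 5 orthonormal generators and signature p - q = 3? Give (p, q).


We need p + q = 5 and p - q = 3.
Adding: 2p = 5 + 3 = 8, so p = 4.
Then q = 5 - 4 = 1.
(p, q) = (4, 1)


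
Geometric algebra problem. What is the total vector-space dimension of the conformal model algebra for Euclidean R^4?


The conformal model of R^4 uses Cl(5,1): the 4 Euclidean generators plus two extra orthogonal generators e+ (e+^2 = +1) and e- (e-^2 = -1), from which the null vectors e0, einf are built.
Number of generators m = 4 + 2 = 6.
dim Cl(p,q) = 2^m = 2^6 = 64


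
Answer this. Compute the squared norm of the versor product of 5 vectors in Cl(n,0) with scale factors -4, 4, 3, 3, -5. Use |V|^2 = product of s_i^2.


Each vector v_i has |v_i|^2 = s_i^2
Squared scales: (-4)^2 = 16, 4^2 = 16, 3^2 = 9, 3^2 = 9, (-5)^2 = 25
|V|^2 = 16 * 16 * 9 * 9 * 25
= 518400


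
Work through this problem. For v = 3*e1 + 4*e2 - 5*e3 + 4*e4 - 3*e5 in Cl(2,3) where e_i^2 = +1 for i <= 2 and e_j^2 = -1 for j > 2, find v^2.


v^2 = sum of c_i^2 * e_i^2
Positive signature terms (e_i^2 = +1): 3^2 + 4^2 = 25
Negative signature terms (e_j^2 = -1): (-5)^2 + 4^2 + (-3)^2 = 50
v^2 = 25 - 50 = -25


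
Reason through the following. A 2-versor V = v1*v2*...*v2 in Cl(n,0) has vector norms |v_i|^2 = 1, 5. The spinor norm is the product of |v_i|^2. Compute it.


Spinor norm N(V) = |v1|^2 * |v2|^2 * ... * |v2|^2
= 1 * 5
Running product: 1, 5
N(V) = 5


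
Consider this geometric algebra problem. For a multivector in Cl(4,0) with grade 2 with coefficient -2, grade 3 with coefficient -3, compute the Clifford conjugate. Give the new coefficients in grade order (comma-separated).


Clifford conjugate sign for grade k: (-1)^(k(k+1)/2)
Grade 2: (-1)^(2*3/2) = (-1)^3 = -1, coeff -2 -> 2
Grade 3: (-1)^(3*4/2) = (-1)^6 = 1, coeff -3 -> -3
Conjugated coefficients: 2, -3


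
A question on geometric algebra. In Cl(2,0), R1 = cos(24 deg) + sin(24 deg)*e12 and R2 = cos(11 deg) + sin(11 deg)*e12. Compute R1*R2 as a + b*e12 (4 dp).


Same-plane rotors commute and their half-angles add:
R1*R2 = cos(a1 + a2) + sin(a1 + a2)*e12.
a1 + a2 = 24 + 11 = 35 deg
cos(35 deg) = 0.8192
sin(35 deg) = 0.5736
R1*R2 = 0.8192 + 0.5736*e12


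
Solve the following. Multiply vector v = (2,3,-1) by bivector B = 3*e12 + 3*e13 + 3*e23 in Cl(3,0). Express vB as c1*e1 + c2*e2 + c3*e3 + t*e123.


vB has grade-1 (vector) and grade-3 (trivector) parts: vB = (v _| B) + (v ^ B).
Vector part <vB>_1:
  e1: -v2*b12 - v3*b13 = -(3)*(3) - (-1)*(3) = -6
  e2: v1*b12 - v3*b23 = (2)*(3) - (-1)*(3) = 9
  e3: v1*b13 + v2*b23 = (2)*(3) + (3)*(3) = 15
Trivector part <vB>_3:
  e123: v1*b23 - v2*b13 + v3*b12 = (2)*(3) - (3)*(3) + (-1)*(3) = -6
vB = -6*e1 + 9*e2 + 15*e3 - 6*e123


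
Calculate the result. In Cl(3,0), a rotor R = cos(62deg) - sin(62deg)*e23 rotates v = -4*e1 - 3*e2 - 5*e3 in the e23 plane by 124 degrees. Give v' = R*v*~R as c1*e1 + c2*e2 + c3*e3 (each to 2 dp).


Rotor R = cos(62deg) - sin(62deg)*e23
Rotation angle theta = 2 * 62 = 124 degrees in the e23 plane (e2 -> e3).
The component perpendicular to the plane (e1) is invariant: v'_1 = v1 = -4.00
cos(124deg) = -0.5592, sin(124deg) = 0.8290
v'_2 = v2*cos(theta) - v3*sin(theta) = -3*(-0.5592) - (-5)*0.8290 = 5.82
v'_3 = v2*sin(theta) + v3*cos(theta) = -3*0.8290 + (-5)*(-0.5592) = 0.31
v' = -4.00*e1 + 5.82*e2 + 0.31*e3


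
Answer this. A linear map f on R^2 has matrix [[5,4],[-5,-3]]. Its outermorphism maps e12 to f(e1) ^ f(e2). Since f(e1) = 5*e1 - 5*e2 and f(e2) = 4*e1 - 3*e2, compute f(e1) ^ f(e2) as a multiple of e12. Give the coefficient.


The outermorphism of a linear map f sends e1^e2 to f(e1)^f(e2).
f(e1) = 5*e1 - 5*e2
f(e2) = 4*e1 - 3*e2
f(e1) ^ f(e2) = (5*e1 - 5*e2) ^ (4*e1 - 3*e2)
= 5*(-3)*e12 + (-5)*4*e21
= (-15 - (-20))*e12
= 5*e12
Coefficient = 5


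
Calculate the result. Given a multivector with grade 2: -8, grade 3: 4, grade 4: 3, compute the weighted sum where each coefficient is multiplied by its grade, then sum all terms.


Grade-weighted sum = sum of grade_k * coefficient_k
2*(-8) = -16
3*4 = 12
4*3 = 12
Total = -16 + 12 + 12 = 8


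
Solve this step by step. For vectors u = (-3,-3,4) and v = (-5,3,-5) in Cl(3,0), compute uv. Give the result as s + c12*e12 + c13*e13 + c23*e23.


In Cl(3,0): e_i^2 = 1, e_ie_j = -e_je_i for i != j.
Scalar part = u . v = (-3)*(-5) + (-3)*3 + 4*(-5)
= 15 + (-9) + (-20) = -14
e12 coeff = (-3)*3 - (-3)*(-5) = -9 - 15 = -24
e13 coeff = (-3)*(-5) - 4*(-5) = 15 - (-20) = 35
e23 coeff = (-3)*(-5) - 4*3 = 15 - 12 = 3
uv = -14 - 24*e12 + 35*e13 + 3*e23


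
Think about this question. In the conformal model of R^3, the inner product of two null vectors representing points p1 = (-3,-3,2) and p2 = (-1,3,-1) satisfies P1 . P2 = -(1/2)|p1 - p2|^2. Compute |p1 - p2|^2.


p1 - p2 = (-2, -6, 3)
|p1 - p2|^2 = (-2)^2 + (-6)^2 + 3^2
= 4 + 36 + 9
= 49


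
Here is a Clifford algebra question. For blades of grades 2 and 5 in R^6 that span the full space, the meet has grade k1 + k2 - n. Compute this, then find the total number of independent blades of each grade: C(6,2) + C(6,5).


Meet grade = grade(A) + grade(B) - n
= 2 + 5 - 6 = 1
C(6,2) = 15
C(6,5) = 6
dim_A + dim_B = 15 + 6 = 21


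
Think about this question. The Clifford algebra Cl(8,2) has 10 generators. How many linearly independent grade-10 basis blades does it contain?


Number of grade-k basis blades in Cl(p,q) with n = p + q is C(n, k).
n = 8 + 2 = 10
C(10, 10) = 10! / (10! * 0!)
= 3628800 / (3628800 * 1)
= 1


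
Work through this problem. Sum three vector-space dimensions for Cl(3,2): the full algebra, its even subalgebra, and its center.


n = 3 + 2 = 5
Total dim = 2^5 = 32
Even subalgebra dim = 2^4 = 16
n is odd, so center dim = 2
Sum = 32 + 16 + 2 = 50


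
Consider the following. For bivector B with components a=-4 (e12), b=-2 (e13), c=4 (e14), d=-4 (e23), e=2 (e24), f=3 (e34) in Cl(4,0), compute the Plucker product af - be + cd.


Plucker relation: af - be + cd
a*f = (-4)*3 = -12
b*e = (-2)*2 = -4
c*d = 4*(-4) = -16
af - be + cd = -12 - (-4) + (-16)
= -24


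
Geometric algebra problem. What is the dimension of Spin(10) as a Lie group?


Spin(n) double-covers SO(n); both have Lie algebra so(n) of dimension n(n-1)/2.
n = 10
n(n-1) = 10 * 9 = 90
dim Spin(10) = 90/2 = 45


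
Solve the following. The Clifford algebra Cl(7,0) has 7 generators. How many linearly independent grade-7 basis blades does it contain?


Number of grade-k basis blades in Cl(p,q) with n = p + q is C(n, k).
n = 7 + 0 = 7
C(7, 7) = 7! / (7! * 0!)
= 5040 / (5040 * 1)
= 1


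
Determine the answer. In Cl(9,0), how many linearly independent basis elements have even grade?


Even subalgebra dimension = 2^(n-1)
n = 9 + 0 = 9
2^(9 - 1) = 2^8 = 256
Verification: sum of C(9,k) for even k = 1 + 36 + 126 + 84 + 9 = 256
Result = 256


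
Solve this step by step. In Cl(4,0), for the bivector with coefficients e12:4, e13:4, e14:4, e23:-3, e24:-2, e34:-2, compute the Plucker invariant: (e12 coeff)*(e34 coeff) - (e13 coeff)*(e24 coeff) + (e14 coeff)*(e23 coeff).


Plucker relation: af - be + cd
a*f = 4*(-2) = -8
b*e = 4*(-2) = -8
c*d = 4*(-3) = -12
af - be + cd = -8 - (-8) + (-12)
= -12


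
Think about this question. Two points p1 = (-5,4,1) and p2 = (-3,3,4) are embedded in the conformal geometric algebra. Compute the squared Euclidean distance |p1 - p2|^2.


p1 - p2 = (-2, 1, -3)
|p1 - p2|^2 = (-2)^2 + 1^2 + (-3)^2
= 4 + 1 + 9
= 14


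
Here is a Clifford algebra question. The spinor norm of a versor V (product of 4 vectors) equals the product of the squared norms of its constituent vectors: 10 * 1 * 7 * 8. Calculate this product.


Spinor norm N(V) = |v1|^2 * |v2|^2 * ... * |v4|^2
= 10 * 1 * 7 * 8
Running product: 10, 10, 70, 560
N(V) = 560


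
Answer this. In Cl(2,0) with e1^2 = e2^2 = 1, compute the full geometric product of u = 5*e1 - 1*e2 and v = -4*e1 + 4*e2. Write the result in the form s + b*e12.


Expand: (5*e1 - 1*e2)(-4*e1 + 4*e2)
= 5*(-4)*e1e1 + 5*4*e1e2 + (-1)*(-4)*e2e1 + (-1)*4*e2e2
Using e1^2 = e2^2 = 1, e2e1 = -e1e2:
Scalar part s = 5*(-4) + (-1)*4 = -20 + (-4) = -24
Bivector part b = 5*4 - (-1)*(-4) = 20 - 4 = 16
uv = -24 + 16*e12


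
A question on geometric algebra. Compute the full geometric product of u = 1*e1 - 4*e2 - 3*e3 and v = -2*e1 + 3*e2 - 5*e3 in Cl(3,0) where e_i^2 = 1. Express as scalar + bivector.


In Cl(3,0): e_i^2 = 1, e_ie_j = -e_je_i for i != j.
Scalar part = u . v = 1*(-2) + (-4)*3 + (-3)*(-5)
= -2 + (-12) + 15 = 1
e12 coeff = 1*3 - (-4)*(-2) = 3 - 8 = -5
e13 coeff = 1*(-5) - (-3)*(-2) = -5 - 6 = -11
e23 coeff = (-4)*(-5) - (-3)*3 = 20 - (-9) = 29
uv = 1 - 5*e12 - 11*e13 + 29*e23


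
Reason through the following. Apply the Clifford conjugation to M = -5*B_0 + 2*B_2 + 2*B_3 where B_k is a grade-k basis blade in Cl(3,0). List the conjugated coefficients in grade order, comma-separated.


Clifford conjugate sign for grade k: (-1)^(k(k+1)/2)
Grade 0: (-1)^(0*1/2) = (-1)^0 = 1, coeff -5 -> -5
Grade 2: (-1)^(2*3/2) = (-1)^3 = -1, coeff 2 -> -2
Grade 3: (-1)^(3*4/2) = (-1)^6 = 1, coeff 2 -> 2
Conjugated coefficients: -5, -2, 2


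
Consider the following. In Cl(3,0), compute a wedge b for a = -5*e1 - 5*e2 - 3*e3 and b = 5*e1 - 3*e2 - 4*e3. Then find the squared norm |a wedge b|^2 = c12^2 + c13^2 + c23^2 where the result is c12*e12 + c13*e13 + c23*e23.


a wedge b = (a1*b2 - a2*b1)*e12 + (a1*b3 - a3*b1)*e13 + (a2*b3 - a3*b2)*e23
e12 coeff: (-5)*(-3) - (-5)*5 = 15 - (-25) = 40
e13 coeff: (-5)*(-4) - (-3)*5 = 20 - (-15) = 35
e23 coeff: (-5)*(-4) - (-3)*(-3) = 20 - 9 = 11
|a wedge b|^2 = 40^2 + 35^2 + 11^2
= 1600 + 1225 + 121
= 2946


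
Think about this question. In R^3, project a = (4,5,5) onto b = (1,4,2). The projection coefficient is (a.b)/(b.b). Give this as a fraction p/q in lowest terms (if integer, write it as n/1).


Projection coefficient = (a . b) / (b . b)
a . b = 4*1 + 5*4 + 5*2
= 4 + 20 + 10 = 34
b . b = 1^2 + 4^2 + 2^2
= 1 + 16 + 4 = 21
Coefficient = 34/21
In lowest terms: 34/21


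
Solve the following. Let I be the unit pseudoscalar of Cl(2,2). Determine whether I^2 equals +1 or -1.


The pseudoscalar I = e1...e_n (product of all n generators) of Cl(p,q) satisfies I^2 = (-1)^(q + n(n-1)/2).
p = 2, q = 2, n = p + q = 4
n(n-1)/2 = 4 * 3 / 2 = 6
Exponent = q + n(n-1)/2 = 2 + 6 = 8
I^2 = (-1)^8 = +1


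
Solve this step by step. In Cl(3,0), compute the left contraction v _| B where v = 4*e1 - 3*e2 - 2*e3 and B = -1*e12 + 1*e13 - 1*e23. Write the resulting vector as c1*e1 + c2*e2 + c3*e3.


Left contraction v _| B = <vB>_1 (grade-1 part of the geometric product vB).
Using e1_|e12 = e2, e2_|e12 = -e1, e1_|e13 = e3, e3_|e13 = -e1, e2_|e23 = e3, e3_|e23 = -e2:
e1 coeff: -v2*b12 - v3*b13 = -(-3)*(-1) - (-2)*(1) = -1
e2 coeff: v1*b12 - v3*b23 = (4)*(-1) - (-2)*(-1) = -6
e3 coeff: v1*b13 + v2*b23 = (4)*(1) + (-3)*(-1) = 7
v _| B = -1*e1 - 6*e2 + 7*e3


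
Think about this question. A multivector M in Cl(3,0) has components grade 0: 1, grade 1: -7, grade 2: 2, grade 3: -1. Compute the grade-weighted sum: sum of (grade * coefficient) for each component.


Grade-weighted sum = sum of grade_k * coefficient_k
0*1 = 0
1*(-7) = -7
2*2 = 4
3*(-1) = -3
Total = 0 + (-7) + 4 + (-3) = -6


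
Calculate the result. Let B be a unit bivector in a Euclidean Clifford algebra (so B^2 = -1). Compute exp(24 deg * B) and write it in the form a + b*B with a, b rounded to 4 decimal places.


For a unit bivector B with B^2 = -1, the exponential series gives
e^(theta*B) = cos(theta) + sin(theta)*B (the GA analogue of Euler's formula).
theta = 24 degrees = 0.418879 rad
cos(24 deg) = 0.9135
sin(24 deg) = 0.4067
exp(theta*B) = 0.9135 + 0.4067*B


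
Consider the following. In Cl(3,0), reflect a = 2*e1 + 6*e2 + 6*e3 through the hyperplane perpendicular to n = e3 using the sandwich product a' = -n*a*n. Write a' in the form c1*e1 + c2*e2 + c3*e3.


Reflection formula: a' = -n*a*n, with n = e3 (unit vector, n^2 = 1).
For reflection through hyperplane perp to e3:
The component along e3 flips sign, others stay.
a = (2, 6, 6)
a' = (2, 6, -6)
a' = 2*e1 + 6*e2 - 6*e3


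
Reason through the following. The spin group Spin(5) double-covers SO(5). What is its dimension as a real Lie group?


Spin(n) double-covers SO(n); both have Lie algebra so(n) of dimension n(n-1)/2.
n = 5
n(n-1) = 5 * 4 = 20
dim Spin(5) = 20/2 = 10


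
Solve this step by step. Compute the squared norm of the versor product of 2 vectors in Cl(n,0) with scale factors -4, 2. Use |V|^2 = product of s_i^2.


Each vector v_i has |v_i|^2 = s_i^2
Squared scales: (-4)^2 = 16, 2^2 = 4
|V|^2 = 16 * 4
= 64


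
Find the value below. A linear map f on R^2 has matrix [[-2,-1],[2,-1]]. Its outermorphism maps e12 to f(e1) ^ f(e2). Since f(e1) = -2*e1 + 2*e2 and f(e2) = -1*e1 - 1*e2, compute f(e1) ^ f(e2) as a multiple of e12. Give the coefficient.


The outermorphism of a linear map f sends e1^e2 to f(e1)^f(e2).
f(e1) = -2*e1 + 2*e2
f(e2) = -1*e1 - 1*e2
f(e1) ^ f(e2) = (-2*e1 + 2*e2) ^ (-1*e1 - 1*e2)
= (-2)*(-1)*e12 + 2*(-1)*e21
= (2 - (-2))*e12
= 4*e12
Coefficient = 4


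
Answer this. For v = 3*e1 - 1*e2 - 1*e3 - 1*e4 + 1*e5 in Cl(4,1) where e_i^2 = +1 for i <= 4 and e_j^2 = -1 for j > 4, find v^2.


v^2 = sum of c_i^2 * e_i^2
Positive signature terms (e_i^2 = +1): 3^2 + (-1)^2 + (-1)^2 + (-1)^2 = 12
Negative signature terms (e_j^2 = -1): 1^2 = 1
v^2 = 12 - 1 = 11


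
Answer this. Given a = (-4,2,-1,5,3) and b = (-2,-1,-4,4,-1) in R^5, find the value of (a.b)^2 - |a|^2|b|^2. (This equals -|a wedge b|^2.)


a . b = (-4)*(-2) + 2*(-1) + (-1)*(-4) + 5*4 + 3*(-1)
= 8 + (-2) + 4 + 20 + (-3) = 27
|a|^2 = (-4)^2 + 2^2 + (-1)^2 + 5^2 + 3^2 = 55
|b|^2 = (-2)^2 + (-1)^2 + (-4)^2 + 4^2 + (-1)^2 = 38
(a.b)^2 = 27^2 = 729
|a|^2 * |b|^2 = 55 * 38 = 2090
Result = 729 - 2090 = -1361


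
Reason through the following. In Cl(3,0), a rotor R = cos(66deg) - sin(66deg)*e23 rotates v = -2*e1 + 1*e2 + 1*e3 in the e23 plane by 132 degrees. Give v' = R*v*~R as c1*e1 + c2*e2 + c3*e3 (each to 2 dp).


Rotor R = cos(66deg) - sin(66deg)*e23
Rotation angle theta = 2 * 66 = 132 degrees in the e23 plane (e2 -> e3).
The component perpendicular to the plane (e1) is invariant: v'_1 = v1 = -2.00
cos(132deg) = -0.6691, sin(132deg) = 0.7431
v'_2 = v2*cos(theta) - v3*sin(theta) = 1*(-0.6691) - 1*0.7431 = -1.41
v'_3 = v2*sin(theta) + v3*cos(theta) = 1*0.7431 + 1*(-0.6691) = 0.07
v' = -2.00*e1 - 1.41*e2 + 0.07*e3


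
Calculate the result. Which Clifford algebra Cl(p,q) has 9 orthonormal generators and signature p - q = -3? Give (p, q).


We need p + q = 9 and p - q = -3.
Adding: 2p = 9 + (-3) = 6, so p = 3.
Then q = 9 - 3 = 6.
(p, q) = (3, 6)


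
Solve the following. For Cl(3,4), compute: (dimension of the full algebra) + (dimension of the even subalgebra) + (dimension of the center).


n = 3 + 4 = 7
Total dim = 2^7 = 128
Even subalgebra dim = 2^6 = 64
n is odd, so center dim = 2
Sum = 128 + 64 + 2 = 194


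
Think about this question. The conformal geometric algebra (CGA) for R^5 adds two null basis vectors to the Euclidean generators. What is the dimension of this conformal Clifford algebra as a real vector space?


The conformal model of R^5 uses Cl(6,1): the 5 Euclidean generators plus two extra orthogonal generators e+ (e+^2 = +1) and e- (e-^2 = -1), from which the null vectors e0, einf are built.
Number of generators m = 5 + 2 = 7.
dim Cl(p,q) = 2^m = 2^7 = 128


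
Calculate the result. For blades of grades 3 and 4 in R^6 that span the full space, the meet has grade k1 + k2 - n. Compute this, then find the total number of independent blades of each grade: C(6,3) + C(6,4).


Meet grade = grade(A) + grade(B) - n
= 3 + 4 - 6 = 1
C(6,3) = 20
C(6,4) = 15
dim_A + dim_B = 20 + 15 = 35


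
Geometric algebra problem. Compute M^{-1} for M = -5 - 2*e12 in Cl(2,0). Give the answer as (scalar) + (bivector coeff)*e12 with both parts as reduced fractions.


M = -5 - 2*e12, where e12^2 = -1.
Since M commutes with its reverse ~M = a - b*e12, M * ~M = a^2 - b^2*e12^2 = a^2 + b^2.
So M^{-1} = ~M / (a^2 + b^2) = (a - b*e12)/(a^2 + b^2).
a^2 + b^2 = 25 + 4 = 29
Scalar part = -5/29 = -5/29
Bivector coeff = 2/29 = 2/29
M^{-1} = -5/29 + 2/29*e12


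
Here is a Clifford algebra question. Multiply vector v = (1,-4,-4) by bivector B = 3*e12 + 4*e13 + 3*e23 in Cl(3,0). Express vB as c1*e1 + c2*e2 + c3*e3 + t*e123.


vB has grade-1 (vector) and grade-3 (trivector) parts: vB = (v _| B) + (v ^ B).
Vector part <vB>_1:
  e1: -v2*b12 - v3*b13 = -(-4)*(3) - (-4)*(4) = 28
  e2: v1*b12 - v3*b23 = (1)*(3) - (-4)*(3) = 15
  e3: v1*b13 + v2*b23 = (1)*(4) + (-4)*(3) = -8
Trivector part <vB>_3:
  e123: v1*b23 - v2*b13 + v3*b12 = (1)*(3) - (-4)*(4) + (-4)*(3) = 7
vB = 28*e1 + 15*e2 - 8*e3 + 7*e123


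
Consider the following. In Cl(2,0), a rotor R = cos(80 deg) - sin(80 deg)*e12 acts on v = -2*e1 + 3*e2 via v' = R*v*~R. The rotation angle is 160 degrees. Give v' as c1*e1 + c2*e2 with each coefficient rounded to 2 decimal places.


Rotor R = cos(80deg) - sin(80deg)*e12
Rotation angle theta = 2 * 80 = 160 degrees
v' = R*v*~R rotates v by theta.
cos(160deg) = -0.9397, sin(160deg) = 0.3420
v'_1 = -2*cos(160deg) - 3*sin(160deg)
= -2*(-0.9397) - 3*0.3420
= 0.85
v'_2 = -2*sin(160deg) + 3*cos(160deg)
= -2*0.3420 + 3*(-0.9397)
= -3.50
v' = 0.85*e1 - 3.50*e2


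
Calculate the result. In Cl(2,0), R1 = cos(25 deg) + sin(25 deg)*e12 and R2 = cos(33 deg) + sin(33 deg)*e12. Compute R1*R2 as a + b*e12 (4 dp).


Same-plane rotors commute and their half-angles add:
R1*R2 = cos(a1 + a2) + sin(a1 + a2)*e12.
a1 + a2 = 25 + 33 = 58 deg
cos(58 deg) = 0.5299
sin(58 deg) = 0.8480
R1*R2 = 0.5299 + 0.8480*e12


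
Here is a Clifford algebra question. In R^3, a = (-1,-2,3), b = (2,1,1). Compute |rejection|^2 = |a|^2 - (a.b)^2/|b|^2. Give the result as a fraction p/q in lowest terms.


|a|^2 = (-1)^2 + (-2)^2 + 3^2 = 14
|b|^2 = 2^2 + 1^2 + 1^2 = 6
a . b = (-1)*2 + (-2)*1 + 3*1 = -1
(a.b)^2 = (-1)^2 = 1
|rej|^2 = 14 - 1/6
= (84 - 1)/6
= 83/6
In lowest terms: 83/6


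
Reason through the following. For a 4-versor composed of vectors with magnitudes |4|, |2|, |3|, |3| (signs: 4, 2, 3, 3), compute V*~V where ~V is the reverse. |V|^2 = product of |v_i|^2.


Each vector v_i has |v_i|^2 = s_i^2
Squared scales: 4^2 = 16, 2^2 = 4, 3^2 = 9, 3^2 = 9
|V|^2 = 16 * 4 * 9 * 9
= 5184


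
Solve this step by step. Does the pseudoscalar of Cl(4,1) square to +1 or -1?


The pseudoscalar I = e1...e_n (product of all n generators) of Cl(p,q) satisfies I^2 = (-1)^(q + n(n-1)/2).
p = 4, q = 1, n = p + q = 5
n(n-1)/2 = 5 * 4 / 2 = 10
Exponent = q + n(n-1)/2 = 1 + 10 = 11
I^2 = (-1)^11 = -1


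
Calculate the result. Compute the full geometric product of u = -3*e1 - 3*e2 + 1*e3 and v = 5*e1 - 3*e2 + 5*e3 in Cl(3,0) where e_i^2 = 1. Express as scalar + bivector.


In Cl(3,0): e_i^2 = 1, e_ie_j = -e_je_i for i != j.
Scalar part = u . v = (-3)*5 + (-3)*(-3) + 1*5
= -15 + 9 + 5 = -1
e12 coeff = (-3)*(-3) - (-3)*5 = 9 - (-15) = 24
e13 coeff = (-3)*5 - 1*5 = -15 - 5 = -20
e23 coeff = (-3)*5 - 1*(-3) = -15 - (-3) = -12
uv = -1 + 24*e12 - 20*e13 - 12*e23


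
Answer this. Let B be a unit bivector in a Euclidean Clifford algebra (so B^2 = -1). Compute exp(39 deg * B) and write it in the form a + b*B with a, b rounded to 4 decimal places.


For a unit bivector B with B^2 = -1, the exponential series gives
e^(theta*B) = cos(theta) + sin(theta)*B (the GA analogue of Euler's formula).
theta = 39 degrees = 0.680678 rad
cos(39 deg) = 0.7771
sin(39 deg) = 0.6293
exp(theta*B) = 0.7771 + 0.6293*B


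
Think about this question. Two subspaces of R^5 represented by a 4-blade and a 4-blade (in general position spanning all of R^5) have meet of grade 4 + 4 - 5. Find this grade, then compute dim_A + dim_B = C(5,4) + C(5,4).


Meet grade = grade(A) + grade(B) - n
= 4 + 4 - 5 = 3
C(5,4) = 5
C(5,4) = 5
dim_A + dim_B = 5 + 5 = 10


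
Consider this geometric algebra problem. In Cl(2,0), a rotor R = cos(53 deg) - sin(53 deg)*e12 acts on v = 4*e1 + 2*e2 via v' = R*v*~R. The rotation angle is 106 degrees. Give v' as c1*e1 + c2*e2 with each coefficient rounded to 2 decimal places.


Rotor R = cos(53deg) - sin(53deg)*e12
Rotation angle theta = 2 * 53 = 106 degrees
v' = R*v*~R rotates v by theta.
cos(106deg) = -0.2756, sin(106deg) = 0.9613
v'_1 = 4*cos(106deg) - 2*sin(106deg)
= 4*(-0.2756) - 2*0.9613
= -3.03
v'_2 = 4*sin(106deg) + 2*cos(106deg)
= 4*0.9613 + 2*(-0.2756)
= 3.29
v' = -3.03*e1 + 3.29*e2


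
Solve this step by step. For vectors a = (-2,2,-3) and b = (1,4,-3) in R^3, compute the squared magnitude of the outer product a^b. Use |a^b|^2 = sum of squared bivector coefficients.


a wedge b = (a1*b2 - a2*b1)*e12 + (a1*b3 - a3*b1)*e13 + (a2*b3 - a3*b2)*e23
e12 coeff: (-2)*4 - 2*1 = -8 - 2 = -10
e13 coeff: (-2)*(-3) - (-3)*1 = 6 - (-3) = 9
e23 coeff: 2*(-3) - (-3)*4 = -6 - (-12) = 6
|a wedge b|^2 = (-10)^2 + 9^2 + 6^2
= 100 + 81 + 36
= 217


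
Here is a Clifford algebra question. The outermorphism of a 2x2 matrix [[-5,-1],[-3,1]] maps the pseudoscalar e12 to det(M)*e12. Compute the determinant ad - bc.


The outermorphism of a linear map f sends e1^e2 to f(e1)^f(e2).
f(e1) = -5*e1 - 3*e2
f(e2) = -1*e1 + 1*e2
f(e1) ^ f(e2) = (-5*e1 - 3*e2) ^ (-1*e1 + 1*e2)
= (-5)*1*e12 + (-3)*(-1)*e21
= (-5 - 3)*e12
= -8*e12
Coefficient = -8


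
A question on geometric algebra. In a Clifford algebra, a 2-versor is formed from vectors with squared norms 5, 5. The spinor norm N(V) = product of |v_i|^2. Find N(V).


Spinor norm N(V) = |v1|^2 * |v2|^2 * ... * |v2|^2
= 5 * 5
Running product: 5, 25
N(V) = 25


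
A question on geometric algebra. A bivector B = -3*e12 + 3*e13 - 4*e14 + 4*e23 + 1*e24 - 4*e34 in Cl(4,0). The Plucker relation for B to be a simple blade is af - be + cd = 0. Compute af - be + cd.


Plucker relation: af - be + cd
a*f = (-3)*(-4) = 12
b*e = 3*1 = 3
c*d = (-4)*4 = -16
af - be + cd = 12 - 3 + (-16)
= -7


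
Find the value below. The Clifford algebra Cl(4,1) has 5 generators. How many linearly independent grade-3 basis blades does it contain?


Number of grade-k basis blades in Cl(p,q) with n = p + q is C(n, k).
n = 4 + 1 = 5
C(5, 3) = 5! / (3! * 2!)
= 120 / (6 * 2)
= 10


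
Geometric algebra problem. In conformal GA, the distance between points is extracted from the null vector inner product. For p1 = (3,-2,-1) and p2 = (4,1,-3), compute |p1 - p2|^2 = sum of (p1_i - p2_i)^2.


p1 - p2 = (-1, -3, 2)
|p1 - p2|^2 = (-1)^2 + (-3)^2 + 2^2
= 1 + 9 + 4
= 14


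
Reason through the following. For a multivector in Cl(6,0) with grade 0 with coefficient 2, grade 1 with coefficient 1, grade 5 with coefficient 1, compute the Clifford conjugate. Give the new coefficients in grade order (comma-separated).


Clifford conjugate sign for grade k: (-1)^(k(k+1)/2)
Grade 0: (-1)^(0*1/2) = (-1)^0 = 1, coeff 2 -> 2
Grade 1: (-1)^(1*2/2) = (-1)^1 = -1, coeff 1 -> -1
Grade 5: (-1)^(5*6/2) = (-1)^15 = -1, coeff 1 -> -1
Conjugated coefficients: 2, -1, -1


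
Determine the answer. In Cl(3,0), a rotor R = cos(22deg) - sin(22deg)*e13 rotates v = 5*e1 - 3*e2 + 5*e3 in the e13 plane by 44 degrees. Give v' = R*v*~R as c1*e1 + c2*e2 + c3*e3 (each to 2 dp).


Rotor R = cos(22deg) - sin(22deg)*e13
Rotation angle theta = 2 * 22 = 44 degrees in the e13 plane (e1 -> e3).
The component perpendicular to the plane (e2) is invariant: v'_2 = v2 = -3.00
cos(44deg) = 0.7193, sin(44deg) = 0.6947
v'_1 = v1*cos(theta) - v3*sin(theta) = 5*0.7193 - 5*0.6947 = 0.12
v'_3 = v1*sin(theta) + v3*cos(theta) = 5*0.6947 + 5*0.7193 = 7.07
v' = 0.12*e1 - 3.00*e2 + 7.07*e3


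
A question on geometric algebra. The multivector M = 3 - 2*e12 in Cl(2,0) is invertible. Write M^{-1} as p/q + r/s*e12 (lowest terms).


M = 3 - 2*e12, where e12^2 = -1.
Since M commutes with its reverse ~M = a - b*e12, M * ~M = a^2 - b^2*e12^2 = a^2 + b^2.
So M^{-1} = ~M / (a^2 + b^2) = (a - b*e12)/(a^2 + b^2).
a^2 + b^2 = 9 + 4 = 13
Scalar part = 3/13 = 3/13
Bivector coeff = 2/13 = 2/13
M^{-1} = 3/13 + 2/13*e12


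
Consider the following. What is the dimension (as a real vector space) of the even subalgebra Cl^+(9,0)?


Even subalgebra dimension = 2^(n-1)
n = 9 + 0 = 9
2^(9 - 1) = 2^8 = 256
Verification: sum of C(9,k) for even k = 1 + 36 + 126 + 84 + 9 = 256
Result = 256


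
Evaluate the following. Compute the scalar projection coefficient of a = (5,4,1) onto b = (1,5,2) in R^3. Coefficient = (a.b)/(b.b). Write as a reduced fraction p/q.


Projection coefficient = (a . b) / (b . b)
a . b = 5*1 + 4*5 + 1*2
= 5 + 20 + 2 = 27
b . b = 1^2 + 5^2 + 2^2
= 1 + 25 + 4 = 30
Coefficient = 27/30
In lowest terms: 9/10


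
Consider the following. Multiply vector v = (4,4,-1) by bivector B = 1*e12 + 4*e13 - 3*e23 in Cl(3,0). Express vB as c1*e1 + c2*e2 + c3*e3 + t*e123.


vB has grade-1 (vector) and grade-3 (trivector) parts: vB = (v _| B) + (v ^ B).
Vector part <vB>_1:
  e1: -v2*b12 - v3*b13 = -(4)*(1) - (-1)*(4) = 0
  e2: v1*b12 - v3*b23 = (4)*(1) - (-1)*(-3) = 1
  e3: v1*b13 + v2*b23 = (4)*(4) + (4)*(-3) = 4
Trivector part <vB>_3:
  e123: v1*b23 - v2*b13 + v3*b12 = (4)*(-3) - (4)*(4) + (-1)*(1) = -29
vB = 0*e1 + 1*e2 + 4*e3 - 29*e123


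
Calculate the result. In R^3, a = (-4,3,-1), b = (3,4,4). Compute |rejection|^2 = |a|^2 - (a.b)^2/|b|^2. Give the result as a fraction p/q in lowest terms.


|a|^2 = (-4)^2 + 3^2 + (-1)^2 = 26
|b|^2 = 3^2 + 4^2 + 4^2 = 41
a . b = (-4)*3 + 3*4 + (-1)*4 = -4
(a.b)^2 = (-4)^2 = 16
|rej|^2 = 26 - 16/41
= (1066 - 16)/41
= 1050/41
In lowest terms: 1050/41


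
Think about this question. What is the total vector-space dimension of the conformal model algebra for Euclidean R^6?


The conformal model of R^6 uses Cl(7,1): the 6 Euclidean generators plus two extra orthogonal generators e+ (e+^2 = +1) and e- (e-^2 = -1), from which the null vectors e0, einf are built.
Number of generators m = 6 + 2 = 8.
dim Cl(p,q) = 2^m = 2^8 = 256


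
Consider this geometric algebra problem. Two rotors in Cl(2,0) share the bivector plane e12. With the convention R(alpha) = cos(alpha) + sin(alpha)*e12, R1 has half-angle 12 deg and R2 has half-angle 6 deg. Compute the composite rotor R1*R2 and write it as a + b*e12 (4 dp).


Same-plane rotors commute and their half-angles add:
R1*R2 = cos(a1 + a2) + sin(a1 + a2)*e12.
a1 + a2 = 12 + 6 = 18 deg
cos(18 deg) = 0.9511
sin(18 deg) = 0.3090
R1*R2 = 0.9511 + 0.3090*e12


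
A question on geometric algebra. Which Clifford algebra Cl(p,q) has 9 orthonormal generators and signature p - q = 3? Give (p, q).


We need p + q = 9 and p - q = 3.
Adding: 2p = 9 + 3 = 12, so p = 6.
Then q = 9 - 6 = 3.
(p, q) = (6, 3)


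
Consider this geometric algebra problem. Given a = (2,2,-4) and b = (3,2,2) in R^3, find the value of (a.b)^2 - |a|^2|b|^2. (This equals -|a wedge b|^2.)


a . b = 2*3 + 2*2 + (-4)*2
= 6 + 4 + (-8) = 2
|a|^2 = 2^2 + 2^2 + (-4)^2 = 24
|b|^2 = 3^2 + 2^2 + 2^2 = 17
(a.b)^2 = 2^2 = 4
|a|^2 * |b|^2 = 24 * 17 = 408
Result = 4 - 408 = -404
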